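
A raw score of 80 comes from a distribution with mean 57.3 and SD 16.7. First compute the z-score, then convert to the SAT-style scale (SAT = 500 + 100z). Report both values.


z = (X - mean) / SD = (80 - 57.3) / 16.7
z = 22.7 / 16.7
z = 1.3593
SAT-scale = SAT = 500 + 100z
Carry z at full precision (z = 22.7 / 16.7) into the conversion:
SAT-scale = 500 + 100 * (22.7 / 16.7) = 500 + 2270 / 16.7
SAT-scale = 500 + 135.9281
SAT-scale = 635.9281

635.9281


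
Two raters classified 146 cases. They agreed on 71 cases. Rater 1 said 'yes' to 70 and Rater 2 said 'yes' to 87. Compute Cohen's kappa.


P_o = 71/146 = 0.486301
P_e = (70*87 + 76*59) / 21316 = 0.496059
kappa = (P_o - P_e) / (1 - P_e)
kappa = (0.486301 - 0.496059) / (1 - 0.496059)
kappa = -0.0194

-0.0194


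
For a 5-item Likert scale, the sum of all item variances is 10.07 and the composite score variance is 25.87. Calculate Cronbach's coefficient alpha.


alpha = (k/(k-1)) * (1 - sum(si^2)/s_total^2)
= (5/4) * (1 - 10.07/25.87)
alpha = 0.7634

0.7634


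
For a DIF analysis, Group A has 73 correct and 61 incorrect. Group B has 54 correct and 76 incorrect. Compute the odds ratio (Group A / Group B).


Odds_A = 73/61 = 1.1967
Odds_B = 54/76 = 0.7105
OR = Odds_A / Odds_B = 1.1967 / 0.7105
Exactly, OR = (73 * 76) / (61 * 54) = 5548 / 3294
OR = 1.6843

1.6843


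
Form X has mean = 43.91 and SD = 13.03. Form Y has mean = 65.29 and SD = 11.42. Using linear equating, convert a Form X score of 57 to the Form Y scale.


slope = SD_Y / SD_X = 11.42 / 13.03 ~ 0.8764
intercept = mean_Y - slope * mean_X = 65.29 - (11.42 / 13.03) * 43.91 ~ 26.8056
Y = slope * X + intercept. To avoid rounding drift from the rounded slope/intercept, evaluate the equivalent form Y = mean_Y + SD_Y * (X - mean_X) / SD_X at full precision:
Y = 65.29 + 11.42 * (57 - 43.91) / 13.03
Y = 65.29 + 11.42 * 13.09 / 13.03
Y = 65.29 + 149.4878 / 13.03
Y = 65.29 + 11.4726
Y = 76.7626

76.7626


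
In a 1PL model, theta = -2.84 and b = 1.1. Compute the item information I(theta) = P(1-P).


P = 1/(1+exp(-(-2.84-1.1))) = 0.0191
I = P*(1-P) = 0.0191 * 0.9809
I = 0.0187

0.0187


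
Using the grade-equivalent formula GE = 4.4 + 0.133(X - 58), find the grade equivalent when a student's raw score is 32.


raw - median = 32 - 58 = -26
slope * diff = 0.133 * -26 = -3.458
GE = 4.4 + -3.458
GE = 0.942

0.942


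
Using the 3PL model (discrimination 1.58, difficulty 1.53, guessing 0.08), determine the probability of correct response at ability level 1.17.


logit = 1.58*(1.17 - 1.53) = -0.5688
P* = 1/(1 + exp(--0.5688)) = 0.3615
P = 0.08 + (1 - 0.08) * 0.3615
P = 0.4126

0.4126


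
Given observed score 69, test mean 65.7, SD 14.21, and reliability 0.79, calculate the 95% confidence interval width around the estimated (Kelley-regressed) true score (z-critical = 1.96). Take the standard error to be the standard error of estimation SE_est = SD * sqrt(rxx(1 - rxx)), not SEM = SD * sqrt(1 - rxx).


True score estimate = 0.79*69 + 0.21*65.7 = 68.307
SE_est = SD * sqrt(rxx * (1 - rxx)) = 14.21 * sqrt(0.79 * 0.21) = 14.21 * sqrt(0.1659) = 5.78785
CI = T_est +/- z * SE_est, so width = 2 * z * SE_est = 2 * 1.96 * 5.78785
Width = 22.6884

22.6884


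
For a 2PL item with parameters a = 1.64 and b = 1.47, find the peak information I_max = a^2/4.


For 2PL, max info at theta = b = 1.47
I_max = a^2 / 4 = 1.64^2 / 4
= 2.6896 / 4
I_max = 0.6724

0.6724


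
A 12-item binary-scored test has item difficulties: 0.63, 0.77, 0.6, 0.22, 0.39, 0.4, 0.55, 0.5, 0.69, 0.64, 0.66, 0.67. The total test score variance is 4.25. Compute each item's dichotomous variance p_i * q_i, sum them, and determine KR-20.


For each item, compute p_i * q_i:
  Item 1: 0.63 * 0.37 = 0.2331
  Item 2: 0.77 * 0.23 = 0.1771
  Item 3: 0.6 * 0.4 = 0.24
  Item 4: 0.22 * 0.78 = 0.1716
  Item 5: 0.39 * 0.61 = 0.2379
  Item 6: 0.4 * 0.6 = 0.24
  Item 7: 0.55 * 0.45 = 0.2475
  Item 8: 0.5 * 0.5 = 0.25
  Item 9: 0.69 * 0.31 = 0.2139
  Item 10: 0.64 * 0.36 = 0.2304
  Item 11: 0.66 * 0.34 = 0.2244
  Item 12: 0.67 * 0.33 = 0.2211
Sum(p_i * q_i) = 0.2331 + 0.1771 + 0.24 + 0.1716 + 0.2379 + 0.24 + 0.2475 + 0.25 + 0.2139 + 0.2304 + 0.2244 + 0.2211 = 2.687
KR-20 = (k/(k-1)) * (1 - Sum(p_i*q_i) / Var_total)
= (12/11) * (1 - 2.687/4.25)
= 1.0909 * 0.3678
KR-20 = 0.4012

0.4012


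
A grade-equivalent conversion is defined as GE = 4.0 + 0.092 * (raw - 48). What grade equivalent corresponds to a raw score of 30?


raw - median = 30 - 48 = -18
slope * diff = 0.092 * -18 = -1.656
GE = 4.0 + -1.656
GE = 2.344

2.344


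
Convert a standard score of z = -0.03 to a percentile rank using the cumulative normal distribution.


CDF(z) = 0.5 * (1 + erf(z/sqrt(2)))
erf(-0.0212) = -0.0239
CDF = 0.488
Percentile rank = 0.488 * 100 = 48.8

48.8


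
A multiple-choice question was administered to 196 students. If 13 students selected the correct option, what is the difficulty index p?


Item difficulty p = number correct / total examinees
p = 13 / 196
p = 0.0663

0.0663


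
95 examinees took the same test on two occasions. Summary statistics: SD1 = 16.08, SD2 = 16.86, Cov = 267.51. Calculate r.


r = cov(X,Y) / (SD_X * SD_Y)
r = 267.51 / (16.08 * 16.86)
r = 267.51 / 271.1088
r = 0.9867

0.9867


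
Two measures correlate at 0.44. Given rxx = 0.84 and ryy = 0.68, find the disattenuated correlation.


r_corrected = rxy / sqrt(rxx * ryy)
= 0.44 / sqrt(0.84 * 0.68)
= 0.44 / sqrt(0.5712)
= 0.44 / 0.755778
r_corrected = 0.5822

0.5822


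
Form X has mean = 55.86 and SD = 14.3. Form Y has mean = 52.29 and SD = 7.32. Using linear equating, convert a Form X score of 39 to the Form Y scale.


slope = SD_Y / SD_X = 7.32 / 14.3 ~ 0.5119
intercept = mean_Y - slope * mean_X = 52.29 - (7.32 / 14.3) * 55.86 ~ 23.6959
Y = slope * X + intercept. To avoid rounding drift from the rounded slope/intercept, evaluate the equivalent form Y = mean_Y + SD_Y * (X - mean_X) / SD_X at full precision:
Y = 52.29 + 7.32 * (39 - 55.86) / 14.3
Y = 52.29 - 7.32 * 16.86 / 14.3
Y = 52.29 - 123.4152 / 14.3
Y = 52.29 - 8.6304
Y = 43.6596

43.6596


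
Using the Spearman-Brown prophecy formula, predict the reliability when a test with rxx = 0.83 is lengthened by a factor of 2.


r_new = (n * rxx) / (1 + (n-1) * rxx)
r_new = (2 * 0.83) / (1 + 1 * 0.83)
r_new = 1.66 / 1.83
r_new = 0.9071

0.9071


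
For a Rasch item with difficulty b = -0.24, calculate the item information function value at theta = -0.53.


P = 1/(1+exp(-(-0.53--0.24))) = 0.428
I = P*(1-P) = 0.428 * 0.572
I = 0.2448

0.2448


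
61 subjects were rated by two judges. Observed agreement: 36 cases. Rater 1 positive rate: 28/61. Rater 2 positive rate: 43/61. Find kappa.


P_o = 36/61 = 0.590164
P_e = (28*43 + 33*18) / 3721 = 0.483203
kappa = (P_o - P_e) / (1 - P_e)
kappa = (0.590164 - 0.483203) / (1 - 0.483203)
kappa = 0.207

0.207


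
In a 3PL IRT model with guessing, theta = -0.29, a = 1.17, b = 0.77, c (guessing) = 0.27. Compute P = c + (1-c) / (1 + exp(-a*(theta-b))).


logit = 1.17*(-0.29 - 0.77) = -1.2402
P* = 1/(1 + exp(--1.2402)) = 0.2244
P = 0.27 + (1 - 0.27) * 0.2244
P = 0.4338

0.4338


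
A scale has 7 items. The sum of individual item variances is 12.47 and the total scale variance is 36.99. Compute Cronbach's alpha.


alpha = (k/(k-1)) * (1 - sum(si^2)/s_total^2)
= (7/6) * (1 - 12.47/36.99)
alpha = 0.7734

0.7734


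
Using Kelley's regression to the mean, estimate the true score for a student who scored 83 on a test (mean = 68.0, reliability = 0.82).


T_est = rxx * X + (1 - rxx) * mean
T_est = 0.82 * 83 + 0.18 * 68.0
T_est = 68.06 + 12.24
T_est = 80.3

80.3


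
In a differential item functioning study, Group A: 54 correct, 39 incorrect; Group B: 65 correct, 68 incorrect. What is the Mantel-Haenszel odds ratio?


Odds_A = 54/39 = 1.3846
Odds_B = 65/68 = 0.9559
OR = Odds_A / Odds_B = 1.3846 / 0.9559
Exactly, OR = (54 * 68) / (39 * 65) = 3672 / 2535
OR = 1.4485

1.4485


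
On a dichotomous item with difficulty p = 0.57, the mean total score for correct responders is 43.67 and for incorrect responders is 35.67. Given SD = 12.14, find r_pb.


q = 1 - p = 0.43
rpb = ((M1 - M0) / SD) * sqrt(p * q)
rpb = ((43.67 - 35.67) / 12.14) * sqrt(0.57 * 0.43)
rpb = 0.3262

0.3262


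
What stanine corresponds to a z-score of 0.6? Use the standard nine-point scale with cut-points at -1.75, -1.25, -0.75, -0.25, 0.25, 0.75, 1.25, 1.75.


Stanine boundaries: [-1.75, -1.25, -0.75, -0.25, 0.25, 0.75, 1.25, 1.75]
z = 0.6
Check each boundary:
  z >= -1.75 -> could be stanine 2
  z >= -1.25 -> could be stanine 3
  z >= -0.75 -> could be stanine 4
  z >= -0.25 -> could be stanine 5
  z >= 0.25 -> could be stanine 6
  z < 0.75
  z < 1.25
  z < 1.75
Highest qualifying boundary gives stanine = 6

6


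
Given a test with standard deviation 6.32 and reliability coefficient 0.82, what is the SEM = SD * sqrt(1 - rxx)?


SEM = SD * sqrt(1 - rxx)
SEM = 6.32 * sqrt(1 - 0.82)
SEM = 6.32 * sqrt(0.18) = 6.32 * 0.424264
SEM = 2.6813

2.6813


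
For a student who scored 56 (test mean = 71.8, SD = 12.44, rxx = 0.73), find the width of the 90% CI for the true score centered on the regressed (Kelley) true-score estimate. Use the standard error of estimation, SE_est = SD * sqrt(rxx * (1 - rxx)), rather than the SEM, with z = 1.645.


True score estimate = 0.73*56 + 0.27*71.8 = 60.266
SE_est = SD * sqrt(rxx * (1 - rxx)) = 12.44 * sqrt(0.73 * 0.27) = 12.44 * sqrt(0.1971) = 5.522856
CI = T_est +/- z * SE_est, so width = 2 * z * SE_est = 2 * 1.645 * 5.522856
Width = 18.1702

18.1702


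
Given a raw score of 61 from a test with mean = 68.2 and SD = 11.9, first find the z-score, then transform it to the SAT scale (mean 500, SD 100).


z = (X - mean) / SD = (61 - 68.2) / 11.9
z = -7.2 / 11.9
z = -0.605
SAT-scale = SAT = 500 + 100z
Carry z at full precision (z = -7.2 / 11.9) into the conversion:
SAT-scale = 500 + 100 * (-7.2 / 11.9) = 500 + -720 / 11.9
SAT-scale = 500 + -60.5042
SAT-scale = 439.4958

439.4958


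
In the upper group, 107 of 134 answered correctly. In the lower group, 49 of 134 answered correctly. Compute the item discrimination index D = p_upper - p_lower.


p_upper = 107/134 = 0.7985
p_lower = 49/134 = 0.3657
D = 0.7985 - 0.3657 = 0.4328

0.4328


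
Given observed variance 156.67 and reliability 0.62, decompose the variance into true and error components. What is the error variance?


var_true = rxx * var_obs = 0.62 * 156.67 = 97.1354
var_error = var_obs - var_true
var_error = 156.67 - 97.1354
var_error = 59.5346

59.5346


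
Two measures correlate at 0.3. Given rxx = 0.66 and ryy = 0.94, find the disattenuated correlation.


r_corrected = rxy / sqrt(rxx * ryy)
= 0.3 / sqrt(0.66 * 0.94)
= 0.3 / sqrt(0.6204)
= 0.3 / 0.787655
r_corrected = 0.3809

0.3809


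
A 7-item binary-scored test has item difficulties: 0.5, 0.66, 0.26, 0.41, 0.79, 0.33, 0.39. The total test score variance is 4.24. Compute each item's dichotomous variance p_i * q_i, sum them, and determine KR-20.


For each item, compute p_i * q_i:
  Item 1: 0.5 * 0.5 = 0.25
  Item 2: 0.66 * 0.34 = 0.2244
  Item 3: 0.26 * 0.74 = 0.1924
  Item 4: 0.41 * 0.59 = 0.2419
  Item 5: 0.79 * 0.21 = 0.1659
  Item 6: 0.33 * 0.67 = 0.2211
  Item 7: 0.39 * 0.61 = 0.2379
Sum(p_i * q_i) = 0.25 + 0.2244 + 0.1924 + 0.2419 + 0.1659 + 0.2211 + 0.2379 = 1.5336
KR-20 = (k/(k-1)) * (1 - Sum(p_i*q_i) / Var_total)
= (7/6) * (1 - 1.5336/4.24)
= 1.1667 * 0.6383
KR-20 = 0.7447

0.7447


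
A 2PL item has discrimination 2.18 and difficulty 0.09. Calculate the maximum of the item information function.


For 2PL, max info at theta = b = 0.09
I_max = a^2 / 4 = 2.18^2 / 4
= 4.7524 / 4
I_max = 1.1881

1.1881


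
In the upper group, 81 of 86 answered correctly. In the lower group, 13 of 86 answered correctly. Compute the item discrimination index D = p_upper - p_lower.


p_upper = 81/86 = 0.9419
p_lower = 13/86 = 0.1512
D = 0.9419 - 0.1512 = 0.7907

0.7907


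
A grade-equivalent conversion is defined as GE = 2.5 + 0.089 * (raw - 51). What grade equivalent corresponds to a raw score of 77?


raw - median = 77 - 51 = 26
slope * diff = 0.089 * 26 = 2.314
GE = 2.5 + 2.314
GE = 4.814

4.814


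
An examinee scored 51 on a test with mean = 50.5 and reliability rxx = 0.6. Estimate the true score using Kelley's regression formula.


T_est = rxx * X + (1 - rxx) * mean
T_est = 0.6 * 51 + 0.4 * 50.5
T_est = 30.6 + 20.2
T_est = 50.8

50.8


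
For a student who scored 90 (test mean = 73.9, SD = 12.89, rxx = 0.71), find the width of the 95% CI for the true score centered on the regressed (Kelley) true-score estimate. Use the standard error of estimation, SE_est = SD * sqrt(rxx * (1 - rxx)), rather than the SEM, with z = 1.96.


True score estimate = 0.71*90 + 0.29*73.9 = 85.331
SE_est = SD * sqrt(rxx * (1 - rxx)) = 12.89 * sqrt(0.71 * 0.29) = 12.89 * sqrt(0.2059) = 5.848993
CI = T_est +/- z * SE_est, so width = 2 * z * SE_est = 2 * 1.96 * 5.848993
Width = 22.9281

22.9281


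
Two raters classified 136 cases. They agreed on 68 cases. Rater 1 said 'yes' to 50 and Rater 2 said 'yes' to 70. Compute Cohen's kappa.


P_o = 68/136 = 0.5
P_e = (50*70 + 86*66) / 18496 = 0.496107
kappa = (P_o - P_e) / (1 - P_e)
kappa = (0.5 - 0.496107) / (1 - 0.496107)
kappa = 0.0077

0.0077


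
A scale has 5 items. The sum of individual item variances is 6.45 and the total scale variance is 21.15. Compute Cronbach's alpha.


alpha = (k/(k-1)) * (1 - sum(si^2)/s_total^2)
= (5/4) * (1 - 6.45/21.15)
alpha = 0.8688

0.8688


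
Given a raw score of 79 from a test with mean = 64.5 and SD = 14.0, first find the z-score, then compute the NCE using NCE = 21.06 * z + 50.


z = (X - mean) / SD = (79 - 64.5) / 14.0
z = 14.5 / 14.0
z = 1.0357
NCE = NCE = 21.06z + 50
Carry z at full precision (z = 14.5 / 14.0) into the conversion:
NCE = 21.06 * (14.5 / 14.0) + 50 = 305.37 / 14.0 + 50
NCE = 21.8121 + 50
NCE = 71.8121

71.8121


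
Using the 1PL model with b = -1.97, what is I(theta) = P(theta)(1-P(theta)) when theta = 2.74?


P = 1/(1+exp(-(2.74--1.97))) = 0.9911
I = P*(1-P) = 0.9911 * 0.0089
I = 0.0088

0.0088


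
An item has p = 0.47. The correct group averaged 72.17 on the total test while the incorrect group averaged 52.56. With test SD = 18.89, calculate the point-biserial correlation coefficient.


q = 1 - p = 0.53
rpb = ((M1 - M0) / SD) * sqrt(p * q)
rpb = ((72.17 - 52.56) / 18.89) * sqrt(0.47 * 0.53)
rpb = 0.5181

0.5181


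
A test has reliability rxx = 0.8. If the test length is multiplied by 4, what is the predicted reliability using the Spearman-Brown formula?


r_new = (n * rxx) / (1 + (n-1) * rxx)
r_new = (4 * 0.8) / (1 + 3 * 0.8)
r_new = 3.2 / 3.4
r_new = 0.9412

0.9412


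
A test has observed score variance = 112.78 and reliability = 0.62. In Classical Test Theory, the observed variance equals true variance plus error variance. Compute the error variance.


var_true = rxx * var_obs = 0.62 * 112.78 = 69.9236
var_error = var_obs - var_true
var_error = 112.78 - 69.9236
var_error = 42.8564

42.8564


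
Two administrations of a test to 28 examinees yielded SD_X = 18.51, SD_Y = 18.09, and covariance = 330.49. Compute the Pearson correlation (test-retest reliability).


r = cov(X,Y) / (SD_X * SD_Y)
r = 330.49 / (18.51 * 18.09)
r = 330.49 / 334.8459
r = 0.987

0.987


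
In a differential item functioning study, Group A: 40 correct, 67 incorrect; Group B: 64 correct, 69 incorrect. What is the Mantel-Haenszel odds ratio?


Odds_A = 40/67 = 0.597
Odds_B = 64/69 = 0.9275
OR = Odds_A / Odds_B = 0.597 / 0.9275
Exactly, OR = (40 * 69) / (67 * 64) = 2760 / 4288
OR = 0.6437

0.6437


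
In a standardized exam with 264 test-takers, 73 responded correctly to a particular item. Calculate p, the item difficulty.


Item difficulty p = number correct / total examinees
p = 73 / 264
p = 0.2765

0.2765


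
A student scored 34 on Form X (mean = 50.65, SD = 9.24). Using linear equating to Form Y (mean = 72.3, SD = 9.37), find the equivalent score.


slope = SD_Y / SD_X = 9.37 / 9.24 ~ 1.0141
intercept = mean_Y - slope * mean_X = 72.3 - (9.37 / 9.24) * 50.65 ~ 20.9374
Y = slope * X + intercept. To avoid rounding drift from the rounded slope/intercept, evaluate the equivalent form Y = mean_Y + SD_Y * (X - mean_X) / SD_X at full precision:
Y = 72.3 + 9.37 * (34 - 50.65) / 9.24
Y = 72.3 - 9.37 * 16.65 / 9.24
Y = 72.3 - 156.0105 / 9.24
Y = 72.3 - 16.8843
Y = 55.4157

55.4157


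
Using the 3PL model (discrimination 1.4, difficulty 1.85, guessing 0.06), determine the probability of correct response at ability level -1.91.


logit = 1.4*(-1.91 - 1.85) = -5.264
P* = 1/(1 + exp(--5.264)) = 0.0051
P = 0.06 + (1 - 0.06) * 0.0051
P = 0.0648

0.0648


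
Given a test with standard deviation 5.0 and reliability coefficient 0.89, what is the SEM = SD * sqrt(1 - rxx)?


SEM = SD * sqrt(1 - rxx)
SEM = 5.0 * sqrt(1 - 0.89)
SEM = 5.0 * sqrt(0.11) = 5.0 * 0.331662
SEM = 1.6583

1.6583


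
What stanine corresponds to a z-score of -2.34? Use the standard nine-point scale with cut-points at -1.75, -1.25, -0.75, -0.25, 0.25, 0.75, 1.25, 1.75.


Stanine boundaries: [-1.75, -1.25, -0.75, -0.25, 0.25, 0.75, 1.25, 1.75]
z = -2.34
Check each boundary:
  z < -1.75
  z < -1.25
  z < -0.75
  z < -0.25
  z < 0.25
  z < 0.75
  z < 1.25
  z < 1.75
Highest qualifying boundary gives stanine = 1

1


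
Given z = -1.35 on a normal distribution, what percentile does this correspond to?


CDF(z) = 0.5 * (1 + erf(z/sqrt(2)))
erf(-0.9546) = -0.823
CDF = 0.0885
Percentile rank = 0.0885 * 100 = 8.85

8.85


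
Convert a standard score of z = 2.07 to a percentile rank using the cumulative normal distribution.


CDF(z) = 0.5 * (1 + erf(z/sqrt(2)))
erf(1.4637) = 0.9615
CDF = 0.9808
Percentile rank = 0.9808 * 100 = 98.08

98.08


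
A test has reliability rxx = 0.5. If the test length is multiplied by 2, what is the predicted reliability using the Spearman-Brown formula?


r_new = (n * rxx) / (1 + (n-1) * rxx)
r_new = (2 * 0.5) / (1 + 1 * 0.5)
r_new = 1.0 / 1.5
r_new = 0.6667

0.6667


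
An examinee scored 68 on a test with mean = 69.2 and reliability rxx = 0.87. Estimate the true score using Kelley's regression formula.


T_est = rxx * X + (1 - rxx) * mean
T_est = 0.87 * 68 + 0.13 * 69.2
T_est = 59.16 + 8.996
T_est = 68.156

68.156


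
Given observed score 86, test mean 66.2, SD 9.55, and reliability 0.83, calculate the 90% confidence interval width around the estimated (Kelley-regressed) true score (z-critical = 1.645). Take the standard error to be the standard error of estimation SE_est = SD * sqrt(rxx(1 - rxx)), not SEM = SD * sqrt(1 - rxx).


True score estimate = 0.83*86 + 0.17*66.2 = 82.634
SE_est = SD * sqrt(rxx * (1 - rxx)) = 9.55 * sqrt(0.83 * 0.17) = 9.55 * sqrt(0.1411) = 3.587293
CI = T_est +/- z * SE_est, so width = 2 * z * SE_est = 2 * 1.645 * 3.587293
Width = 11.8022

11.8022


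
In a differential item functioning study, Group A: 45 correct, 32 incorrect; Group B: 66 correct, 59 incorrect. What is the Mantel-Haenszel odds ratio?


Odds_A = 45/32 = 1.4062
Odds_B = 66/59 = 1.1186
OR = Odds_A / Odds_B = 1.4062 / 1.1186
Exactly, OR = (45 * 59) / (32 * 66) = 2655 / 2112
OR = 1.2571

1.2571


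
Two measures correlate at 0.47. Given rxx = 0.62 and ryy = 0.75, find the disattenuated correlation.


r_corrected = rxy / sqrt(rxx * ryy)
= 0.47 / sqrt(0.62 * 0.75)
= 0.47 / sqrt(0.465)
= 0.47 / 0.681909
r_corrected = 0.6892

0.6892


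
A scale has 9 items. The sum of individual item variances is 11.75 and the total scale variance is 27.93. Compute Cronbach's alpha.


alpha = (k/(k-1)) * (1 - sum(si^2)/s_total^2)
= (9/8) * (1 - 11.75/27.93)
alpha = 0.6517

0.6517


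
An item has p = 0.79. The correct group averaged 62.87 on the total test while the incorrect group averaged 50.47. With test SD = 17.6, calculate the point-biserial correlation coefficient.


q = 1 - p = 0.21
rpb = ((M1 - M0) / SD) * sqrt(p * q)
rpb = ((62.87 - 50.47) / 17.6) * sqrt(0.79 * 0.21)
rpb = 0.287

0.287


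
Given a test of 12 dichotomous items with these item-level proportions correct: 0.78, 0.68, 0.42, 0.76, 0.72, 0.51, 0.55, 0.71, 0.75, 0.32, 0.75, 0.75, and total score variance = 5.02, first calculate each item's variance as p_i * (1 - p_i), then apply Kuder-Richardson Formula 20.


For each item, compute p_i * q_i:
  Item 1: 0.78 * 0.22 = 0.1716
  Item 2: 0.68 * 0.32 = 0.2176
  Item 3: 0.42 * 0.58 = 0.2436
  Item 4: 0.76 * 0.24 = 0.1824
  Item 5: 0.72 * 0.28 = 0.2016
  Item 6: 0.51 * 0.49 = 0.2499
  Item 7: 0.55 * 0.45 = 0.2475
  Item 8: 0.71 * 0.29 = 0.2059
  Item 9: 0.75 * 0.25 = 0.1875
  Item 10: 0.32 * 0.68 = 0.2176
  Item 11: 0.75 * 0.25 = 0.1875
  Item 12: 0.75 * 0.25 = 0.1875
Sum(p_i * q_i) = 0.1716 + 0.2176 + 0.2436 + 0.1824 + 0.2016 + 0.2499 + 0.2475 + 0.2059 + 0.1875 + 0.2176 + 0.1875 + 0.1875 = 2.5002
KR-20 = (k/(k-1)) * (1 - Sum(p_i*q_i) / Var_total)
= (12/11) * (1 - 2.5002/5.02)
= 1.0909 * 0.502
KR-20 = 0.5476

0.5476


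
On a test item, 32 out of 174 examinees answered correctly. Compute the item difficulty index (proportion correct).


Item difficulty p = number correct / total examinees
p = 32 / 174
p = 0.1839

0.1839


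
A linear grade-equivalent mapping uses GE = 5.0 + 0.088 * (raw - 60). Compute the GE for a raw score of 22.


raw - median = 22 - 60 = -38
slope * diff = 0.088 * -38 = -3.344
GE = 5.0 + -3.344
GE = 1.656

1.656


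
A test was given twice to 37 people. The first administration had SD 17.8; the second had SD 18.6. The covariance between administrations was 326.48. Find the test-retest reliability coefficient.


r = cov(X,Y) / (SD_X * SD_Y)
r = 326.48 / (17.8 * 18.6)
r = 326.48 / 331.08
r = 0.9861

0.9861


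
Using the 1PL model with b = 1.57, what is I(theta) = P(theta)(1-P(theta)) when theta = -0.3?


P = 1/(1+exp(-(-0.3-1.57))) = 0.1335
I = P*(1-P) = 0.1335 * 0.8665
I = 0.1157

0.1157


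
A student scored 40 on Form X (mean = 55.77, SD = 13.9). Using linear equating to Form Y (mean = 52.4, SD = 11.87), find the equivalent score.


slope = SD_Y / SD_X = 11.87 / 13.9 ~ 0.854
intercept = mean_Y - slope * mean_X = 52.4 - (11.87 / 13.9) * 55.77 ~ 4.7748
Y = slope * X + intercept. To avoid rounding drift from the rounded slope/intercept, evaluate the equivalent form Y = mean_Y + SD_Y * (X - mean_X) / SD_X at full precision:
Y = 52.4 + 11.87 * (40 - 55.77) / 13.9
Y = 52.4 - 11.87 * 15.77 / 13.9
Y = 52.4 - 187.1899 / 13.9
Y = 52.4 - 13.4669
Y = 38.9331

38.9331


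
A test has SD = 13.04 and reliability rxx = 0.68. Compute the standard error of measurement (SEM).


SEM = SD * sqrt(1 - rxx)
SEM = 13.04 * sqrt(1 - 0.68)
SEM = 13.04 * sqrt(0.32) = 13.04 * 0.565685
SEM = 7.3765

7.3765


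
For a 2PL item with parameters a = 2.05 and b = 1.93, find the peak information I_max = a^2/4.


For 2PL, max info at theta = b = 1.93
I_max = a^2 / 4 = 2.05^2 / 4
= 4.2025 / 4
I_max = 1.0506

1.0506


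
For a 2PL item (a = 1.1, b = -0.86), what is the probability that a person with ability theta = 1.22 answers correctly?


a*(theta - b) = 1.1 * (1.22 - -0.86) = 2.288
exp(-2.288) = 0.1015
P = 1 / (1 + 0.1015)
P = 0.9079

0.9079


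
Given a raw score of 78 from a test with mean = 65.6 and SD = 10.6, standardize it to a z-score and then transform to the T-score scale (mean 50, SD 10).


z = (X - mean) / SD = (78 - 65.6) / 10.6
z = 12.4 / 10.6
z = 1.1698
T-score = T = 50 + 10z
Carry z at full precision (z = 12.4 / 10.6) into the conversion:
T-score = 50 + 10 * (12.4 / 10.6) = 50 + 124 / 10.6
T-score = 50 + 11.6981
T-score = 61.6981

61.6981


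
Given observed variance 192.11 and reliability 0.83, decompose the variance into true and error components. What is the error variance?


var_true = rxx * var_obs = 0.83 * 192.11 = 159.4513
var_error = var_obs - var_true
var_error = 192.11 - 159.4513
var_error = 32.6587

32.6587


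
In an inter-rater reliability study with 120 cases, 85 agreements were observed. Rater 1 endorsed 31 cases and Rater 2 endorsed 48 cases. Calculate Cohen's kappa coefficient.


P_o = 85/120 = 0.708333
P_e = (31*48 + 89*72) / 14400 = 0.548333
kappa = (P_o - P_e) / (1 - P_e)
kappa = (0.708333 - 0.548333) / (1 - 0.548333)
kappa = 0.3542

0.3542


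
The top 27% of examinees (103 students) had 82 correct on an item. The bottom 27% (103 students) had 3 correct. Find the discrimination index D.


p_upper = 82/103 = 0.7961
p_lower = 3/103 = 0.0291
D = 0.7961 - 0.0291 = 0.767

0.767


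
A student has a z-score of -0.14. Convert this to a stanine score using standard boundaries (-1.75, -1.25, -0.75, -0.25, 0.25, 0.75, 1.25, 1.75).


Stanine boundaries: [-1.75, -1.25, -0.75, -0.25, 0.25, 0.75, 1.25, 1.75]
z = -0.14
Check each boundary:
  z >= -1.75 -> could be stanine 2
  z >= -1.25 -> could be stanine 3
  z >= -0.75 -> could be stanine 4
  z >= -0.25 -> could be stanine 5
  z < 0.25
  z < 0.75
  z < 1.25
  z < 1.75
Highest qualifying boundary gives stanine = 5

5


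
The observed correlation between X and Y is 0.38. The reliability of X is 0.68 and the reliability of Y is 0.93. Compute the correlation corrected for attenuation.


r_corrected = rxy / sqrt(rxx * ryy)
= 0.38 / sqrt(0.68 * 0.93)
= 0.38 / sqrt(0.6324)
= 0.38 / 0.795236
r_corrected = 0.4778

0.4778


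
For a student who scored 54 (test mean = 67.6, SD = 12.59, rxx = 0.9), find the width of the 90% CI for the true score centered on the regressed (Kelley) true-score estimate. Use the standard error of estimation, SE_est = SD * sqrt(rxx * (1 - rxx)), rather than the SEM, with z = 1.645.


True score estimate = 0.9*54 + 0.1*67.6 = 55.36
SE_est = SD * sqrt(rxx * (1 - rxx)) = 12.59 * sqrt(0.9 * 0.1) = 12.59 * sqrt(0.09) = 3.777
CI = T_est +/- z * SE_est, so width = 2 * z * SE_est = 2 * 1.645 * 3.777
Width = 12.4263

12.4263


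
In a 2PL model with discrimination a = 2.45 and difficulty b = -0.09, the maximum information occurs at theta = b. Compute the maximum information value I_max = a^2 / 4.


For 2PL, max info at theta = b = -0.09
I_max = a^2 / 4 = 2.45^2 / 4
= 6.0025 / 4
I_max = 1.5006

1.5006


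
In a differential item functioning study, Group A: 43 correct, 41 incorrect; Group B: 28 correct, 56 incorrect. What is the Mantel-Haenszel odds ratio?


Odds_A = 43/41 = 1.0488
Odds_B = 28/56 = 0.5
OR = Odds_A / Odds_B = 1.0488 / 0.5
Exactly, OR = (43 * 56) / (41 * 28) = 2408 / 1148
OR = 2.0976

2.0976


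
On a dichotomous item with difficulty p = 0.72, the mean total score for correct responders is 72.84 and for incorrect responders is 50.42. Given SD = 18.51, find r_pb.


q = 1 - p = 0.28
rpb = ((M1 - M0) / SD) * sqrt(p * q)
rpb = ((72.84 - 50.42) / 18.51) * sqrt(0.72 * 0.28)
rpb = 0.5438

0.5438


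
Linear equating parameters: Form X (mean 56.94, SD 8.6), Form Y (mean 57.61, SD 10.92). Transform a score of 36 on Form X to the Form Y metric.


slope = SD_Y / SD_X = 10.92 / 8.6 ~ 1.2698
intercept = mean_Y - slope * mean_X = 57.61 - (10.92 / 8.6) * 56.94 ~ -14.6906
Y = slope * X + intercept. To avoid rounding drift from the rounded slope/intercept, evaluate the equivalent form Y = mean_Y + SD_Y * (X - mean_X) / SD_X at full precision:
Y = 57.61 + 10.92 * (36 - 56.94) / 8.6
Y = 57.61 - 10.92 * 20.94 / 8.6
Y = 57.61 - 228.6648 / 8.6
Y = 57.61 - 26.5889
Y = 31.0211

31.0211


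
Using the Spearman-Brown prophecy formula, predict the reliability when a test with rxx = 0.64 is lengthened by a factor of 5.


r_new = (n * rxx) / (1 + (n-1) * rxx)
r_new = (5 * 0.64) / (1 + 4 * 0.64)
r_new = 3.2 / 3.56
r_new = 0.8989

0.8989


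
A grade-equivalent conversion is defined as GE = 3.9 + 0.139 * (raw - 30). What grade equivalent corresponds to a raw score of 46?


raw - median = 46 - 30 = 16
slope * diff = 0.139 * 16 = 2.224
GE = 3.9 + 2.224
GE = 6.124

6.124


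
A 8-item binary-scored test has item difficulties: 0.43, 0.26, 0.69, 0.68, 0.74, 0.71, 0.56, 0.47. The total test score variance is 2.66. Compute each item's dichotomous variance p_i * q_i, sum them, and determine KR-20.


For each item, compute p_i * q_i:
  Item 1: 0.43 * 0.57 = 0.2451
  Item 2: 0.26 * 0.74 = 0.1924
  Item 3: 0.69 * 0.31 = 0.2139
  Item 4: 0.68 * 0.32 = 0.2176
  Item 5: 0.74 * 0.26 = 0.1924
  Item 6: 0.71 * 0.29 = 0.2059
  Item 7: 0.56 * 0.44 = 0.2464
  Item 8: 0.47 * 0.53 = 0.2491
Sum(p_i * q_i) = 0.2451 + 0.1924 + 0.2139 + 0.2176 + 0.1924 + 0.2059 + 0.2464 + 0.2491 = 1.7628
KR-20 = (k/(k-1)) * (1 - Sum(p_i*q_i) / Var_total)
= (8/7) * (1 - 1.7628/2.66)
= 1.1429 * 0.3373
KR-20 = 0.3855

0.3855


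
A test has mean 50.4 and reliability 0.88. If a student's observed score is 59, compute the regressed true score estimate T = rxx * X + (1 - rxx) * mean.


T_est = rxx * X + (1 - rxx) * mean
T_est = 0.88 * 59 + 0.12 * 50.4
T_est = 51.92 + 6.048
T_est = 57.968

57.968


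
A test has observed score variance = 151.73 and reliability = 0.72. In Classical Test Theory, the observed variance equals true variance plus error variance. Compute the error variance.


var_true = rxx * var_obs = 0.72 * 151.73 = 109.2456
var_error = var_obs - var_true
var_error = 151.73 - 109.2456
var_error = 42.4844

42.4844


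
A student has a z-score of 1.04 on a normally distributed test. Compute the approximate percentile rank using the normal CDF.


CDF(z) = 0.5 * (1 + erf(z/sqrt(2)))
erf(0.7354) = 0.7017
CDF = 0.8508
Percentile rank = 0.8508 * 100 = 85.08

85.08


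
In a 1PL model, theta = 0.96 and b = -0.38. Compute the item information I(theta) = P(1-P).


P = 1/(1+exp(-(0.96--0.38))) = 0.7925
I = P*(1-P) = 0.7925 * 0.2075
I = 0.1644

0.1644


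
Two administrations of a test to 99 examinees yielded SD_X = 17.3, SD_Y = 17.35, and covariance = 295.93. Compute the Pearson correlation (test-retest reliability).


r = cov(X,Y) / (SD_X * SD_Y)
r = 295.93 / (17.3 * 17.35)
r = 295.93 / 300.155
r = 0.9859

0.9859


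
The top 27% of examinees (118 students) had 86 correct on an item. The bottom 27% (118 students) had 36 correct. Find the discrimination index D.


p_upper = 86/118 = 0.7288
p_lower = 36/118 = 0.3051
D = 0.7288 - 0.3051 = 0.4237

0.4237


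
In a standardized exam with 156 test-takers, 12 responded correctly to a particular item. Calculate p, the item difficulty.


Item difficulty p = number correct / total examinees
p = 12 / 156
p = 0.0769

0.0769


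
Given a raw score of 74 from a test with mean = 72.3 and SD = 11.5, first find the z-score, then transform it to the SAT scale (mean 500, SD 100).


z = (X - mean) / SD = (74 - 72.3) / 11.5
z = 1.7 / 11.5
z = 0.1478
SAT-scale = SAT = 500 + 100z
Carry z at full precision (z = 1.7 / 11.5) into the conversion:
SAT-scale = 500 + 100 * (1.7 / 11.5) = 500 + 170 / 11.5
SAT-scale = 500 + 14.7826
SAT-scale = 514.7826

514.7826


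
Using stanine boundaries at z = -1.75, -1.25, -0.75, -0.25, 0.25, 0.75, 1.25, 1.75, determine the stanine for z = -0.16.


Stanine boundaries: [-1.75, -1.25, -0.75, -0.25, 0.25, 0.75, 1.25, 1.75]
z = -0.16
Check each boundary:
  z >= -1.75 -> could be stanine 2
  z >= -1.25 -> could be stanine 3
  z >= -0.75 -> could be stanine 4
  z >= -0.25 -> could be stanine 5
  z < 0.25
  z < 0.75
  z < 1.25
  z < 1.75
Highest qualifying boundary gives stanine = 5

5


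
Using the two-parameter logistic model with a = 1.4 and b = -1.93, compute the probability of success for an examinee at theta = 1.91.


a*(theta - b) = 1.4 * (1.91 - -1.93) = 5.376
exp(-5.376) = 0.0046
P = 1 / (1 + 0.0046)
P = 0.9954

0.9954


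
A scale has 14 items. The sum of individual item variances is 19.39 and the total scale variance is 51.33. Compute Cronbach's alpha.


alpha = (k/(k-1)) * (1 - sum(si^2)/s_total^2)
= (14/13) * (1 - 19.39/51.33)
alpha = 0.6701

0.6701


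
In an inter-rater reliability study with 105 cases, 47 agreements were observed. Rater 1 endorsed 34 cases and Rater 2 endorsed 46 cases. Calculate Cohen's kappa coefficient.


P_o = 47/105 = 0.447619
P_e = (34*46 + 71*59) / 11025 = 0.521814
kappa = (P_o - P_e) / (1 - P_e)
kappa = (0.447619 - 0.521814) / (1 - 0.521814)
kappa = -0.1552

-0.1552


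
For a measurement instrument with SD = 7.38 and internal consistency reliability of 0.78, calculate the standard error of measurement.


SEM = SD * sqrt(1 - rxx)
SEM = 7.38 * sqrt(1 - 0.78)
SEM = 7.38 * sqrt(0.22) = 7.38 * 0.469042
SEM = 3.4615

3.4615


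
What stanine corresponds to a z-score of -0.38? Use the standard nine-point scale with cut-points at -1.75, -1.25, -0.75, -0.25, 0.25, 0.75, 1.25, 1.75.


Stanine boundaries: [-1.75, -1.25, -0.75, -0.25, 0.25, 0.75, 1.25, 1.75]
z = -0.38
Check each boundary:
  z >= -1.75 -> could be stanine 2
  z >= -1.25 -> could be stanine 3
  z >= -0.75 -> could be stanine 4
  z < -0.25
  z < 0.25
  z < 0.75
  z < 1.25
  z < 1.75
Highest qualifying boundary gives stanine = 4

4


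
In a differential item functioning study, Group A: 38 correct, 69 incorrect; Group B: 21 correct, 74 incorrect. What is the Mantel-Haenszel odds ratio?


Odds_A = 38/69 = 0.5507
Odds_B = 21/74 = 0.2838
OR = Odds_A / Odds_B = 0.5507 / 0.2838
Exactly, OR = (38 * 74) / (69 * 21) = 2812 / 1449
OR = 1.9406

1.9406


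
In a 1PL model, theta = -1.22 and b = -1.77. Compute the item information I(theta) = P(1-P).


P = 1/(1+exp(-(-1.22--1.77))) = 0.6341
I = P*(1-P) = 0.6341 * 0.3659
I = 0.232

0.232


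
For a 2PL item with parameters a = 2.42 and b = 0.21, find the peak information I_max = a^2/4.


For 2PL, max info at theta = b = 0.21
I_max = a^2 / 4 = 2.42^2 / 4
= 5.8564 / 4
I_max = 1.4641

1.4641


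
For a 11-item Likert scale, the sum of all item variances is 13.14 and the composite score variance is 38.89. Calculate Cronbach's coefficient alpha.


alpha = (k/(k-1)) * (1 - sum(si^2)/s_total^2)
= (11/10) * (1 - 13.14/38.89)
alpha = 0.7283

0.7283


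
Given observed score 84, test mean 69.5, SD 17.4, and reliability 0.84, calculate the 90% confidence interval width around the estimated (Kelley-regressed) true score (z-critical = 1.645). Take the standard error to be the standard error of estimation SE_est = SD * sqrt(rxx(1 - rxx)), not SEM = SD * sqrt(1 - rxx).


True score estimate = 0.84*84 + 0.16*69.5 = 81.68
SE_est = SD * sqrt(rxx * (1 - rxx)) = 17.4 * sqrt(0.84 * 0.16) = 17.4 * sqrt(0.1344) = 6.378945
CI = T_est +/- z * SE_est, so width = 2 * z * SE_est = 2 * 1.645 * 6.378945
Width = 20.9867

20.9867


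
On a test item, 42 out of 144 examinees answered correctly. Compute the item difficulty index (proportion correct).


Item difficulty p = number correct / total examinees
p = 42 / 144
p = 0.2917

0.2917


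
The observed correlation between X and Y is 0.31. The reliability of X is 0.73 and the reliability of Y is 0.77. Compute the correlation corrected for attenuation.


r_corrected = rxy / sqrt(rxx * ryy)
= 0.31 / sqrt(0.73 * 0.77)
= 0.31 / sqrt(0.5621)
= 0.31 / 0.749733
r_corrected = 0.4135

0.4135


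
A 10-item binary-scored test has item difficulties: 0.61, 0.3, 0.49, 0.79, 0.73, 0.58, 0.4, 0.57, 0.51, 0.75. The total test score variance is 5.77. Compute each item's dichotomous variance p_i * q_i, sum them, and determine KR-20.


For each item, compute p_i * q_i:
  Item 1: 0.61 * 0.39 = 0.2379
  Item 2: 0.3 * 0.7 = 0.21
  Item 3: 0.49 * 0.51 = 0.2499
  Item 4: 0.79 * 0.21 = 0.1659
  Item 5: 0.73 * 0.27 = 0.1971
  Item 6: 0.58 * 0.42 = 0.2436
  Item 7: 0.4 * 0.6 = 0.24
  Item 8: 0.57 * 0.43 = 0.2451
  Item 9: 0.51 * 0.49 = 0.2499
  Item 10: 0.75 * 0.25 = 0.1875
Sum(p_i * q_i) = 0.2379 + 0.21 + 0.2499 + 0.1659 + 0.1971 + 0.2436 + 0.24 + 0.2451 + 0.2499 + 0.1875 = 2.2269
KR-20 = (k/(k-1)) * (1 - Sum(p_i*q_i) / Var_total)
= (10/9) * (1 - 2.2269/5.77)
= 1.1111 * 0.6141
KR-20 = 0.6823

0.6823


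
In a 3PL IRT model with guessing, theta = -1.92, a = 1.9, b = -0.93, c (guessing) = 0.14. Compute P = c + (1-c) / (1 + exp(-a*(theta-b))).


logit = 1.9*(-1.92 - -0.93) = -1.881
P* = 1/(1 + exp(--1.881)) = 0.1323
P = 0.14 + (1 - 0.14) * 0.1323
P = 0.2538

0.2538


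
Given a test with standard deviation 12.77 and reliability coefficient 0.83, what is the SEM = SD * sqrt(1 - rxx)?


SEM = SD * sqrt(1 - rxx)
SEM = 12.77 * sqrt(1 - 0.83)
SEM = 12.77 * sqrt(0.17) = 12.77 * 0.412311
SEM = 5.2652

5.2652


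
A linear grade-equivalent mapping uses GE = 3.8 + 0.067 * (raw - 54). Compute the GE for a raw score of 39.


raw - median = 39 - 54 = -15
slope * diff = 0.067 * -15 = -1.005
GE = 3.8 + -1.005
GE = 2.795

2.795


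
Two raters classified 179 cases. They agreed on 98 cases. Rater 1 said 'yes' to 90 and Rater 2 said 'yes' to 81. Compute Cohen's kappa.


P_o = 98/179 = 0.547486
P_e = (90*81 + 89*98) / 32041 = 0.499735
kappa = (P_o - P_e) / (1 - P_e)
kappa = (0.547486 - 0.499735) / (1 - 0.499735)
kappa = 0.0955

0.0955


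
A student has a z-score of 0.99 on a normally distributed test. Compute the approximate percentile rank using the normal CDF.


CDF(z) = 0.5 * (1 + erf(z/sqrt(2)))
erf(0.7) = 0.6778
CDF = 0.8389
Percentile rank = 0.8389 * 100 = 83.89

83.89


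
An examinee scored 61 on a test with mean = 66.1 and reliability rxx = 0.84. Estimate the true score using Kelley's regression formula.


T_est = rxx * X + (1 - rxx) * mean
T_est = 0.84 * 61 + 0.16 * 66.1
T_est = 51.24 + 10.576
T_est = 61.816

61.816


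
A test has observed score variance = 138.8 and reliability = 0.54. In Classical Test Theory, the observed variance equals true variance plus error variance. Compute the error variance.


var_true = rxx * var_obs = 0.54 * 138.8 = 74.952
var_error = var_obs - var_true
var_error = 138.8 - 74.952
var_error = 63.848

63.848


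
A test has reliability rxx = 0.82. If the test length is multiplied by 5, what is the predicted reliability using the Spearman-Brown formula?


r_new = (n * rxx) / (1 + (n-1) * rxx)
r_new = (5 * 0.82) / (1 + 4 * 0.82)
r_new = 4.1 / 4.28
r_new = 0.9579

0.9579


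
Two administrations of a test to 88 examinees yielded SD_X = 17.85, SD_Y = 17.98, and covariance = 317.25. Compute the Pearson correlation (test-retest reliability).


r = cov(X,Y) / (SD_X * SD_Y)
r = 317.25 / (17.85 * 17.98)
r = 317.25 / 320.943
r = 0.9885

0.9885


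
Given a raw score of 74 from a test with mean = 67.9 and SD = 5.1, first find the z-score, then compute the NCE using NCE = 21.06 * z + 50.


z = (X - mean) / SD = (74 - 67.9) / 5.1
z = 6.1 / 5.1
z = 1.1961
NCE = NCE = 21.06z + 50
Carry z at full precision (z = 6.1 / 5.1) into the conversion:
NCE = 21.06 * (6.1 / 5.1) + 50 = 128.466 / 5.1 + 50
NCE = 25.1894 + 50
NCE = 75.1894

75.1894


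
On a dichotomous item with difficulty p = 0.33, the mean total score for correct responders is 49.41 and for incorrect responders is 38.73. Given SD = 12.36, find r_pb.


q = 1 - p = 0.67
rpb = ((M1 - M0) / SD) * sqrt(p * q)
rpb = ((49.41 - 38.73) / 12.36) * sqrt(0.33 * 0.67)
rpb = 0.4063

0.4063


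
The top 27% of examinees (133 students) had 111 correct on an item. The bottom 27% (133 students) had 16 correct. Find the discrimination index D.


p_upper = 111/133 = 0.8346
p_lower = 16/133 = 0.1203
D = 0.8346 - 0.1203 = 0.7143

0.7143


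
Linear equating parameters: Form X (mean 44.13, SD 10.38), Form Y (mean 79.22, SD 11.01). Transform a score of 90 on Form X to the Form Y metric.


slope = SD_Y / SD_X = 11.01 / 10.38 ~ 1.0607
intercept = mean_Y - slope * mean_X = 79.22 - (11.01 / 10.38) * 44.13 ~ 32.4116
Y = slope * X + intercept. To avoid rounding drift from the rounded slope/intercept, evaluate the equivalent form Y = mean_Y + SD_Y * (X - mean_X) / SD_X at full precision:
Y = 79.22 + 11.01 * (90 - 44.13) / 10.38
Y = 79.22 + 11.01 * 45.87 / 10.38
Y = 79.22 + 505.0287 / 10.38
Y = 79.22 + 48.654
Y = 127.874

127.874


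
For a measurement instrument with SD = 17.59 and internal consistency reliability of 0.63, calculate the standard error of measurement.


SEM = SD * sqrt(1 - rxx)
SEM = 17.59 * sqrt(1 - 0.63)
SEM = 17.59 * sqrt(0.37) = 17.59 * 0.608276
SEM = 10.6996

10.6996
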